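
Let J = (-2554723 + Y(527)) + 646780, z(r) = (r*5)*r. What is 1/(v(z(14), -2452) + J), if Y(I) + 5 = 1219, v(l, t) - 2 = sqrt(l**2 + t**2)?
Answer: -1906727/3635600879825 - 4*sqrt(435794)/3635600879825 ≈ -5.2519e-7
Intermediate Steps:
z(r) = 5*r**2 (z(r) = (5*r)*r = 5*r**2)
v(l, t) = 2 + sqrt(l**2 + t**2)
Y(I) = 1214 (Y(I) = -5 + 1219 = 1214)
J = -1906729 (J = (-2554723 + 1214) + 646780 = -2553509 + 646780 = -1906729)
1/(v(z(14), -2452) + J) = 1/((2 + sqrt((5*14**2)**2 + (-2452)**2)) - 1906729) = 1/((2 + sqrt((5*196)**2 + 6012304)) - 1906729) = 1/((2 + sqrt(980**2 + 6012304)) - 1906729) = 1/((2 + sqrt(960400 + 6012304)) - 1906729) = 1/((2 + sqrt(6972704)) - 1906729) = 1/((2 + 4*sqrt(435794)) - 1906729) = 1/(-1906727 + 4*sqrt(435794))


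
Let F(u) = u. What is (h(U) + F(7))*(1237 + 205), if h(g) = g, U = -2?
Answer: 7210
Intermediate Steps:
(h(U) + F(7))*(1237 + 205) = (-2 + 7)*(1237 + 205) = 5*1442 = 7210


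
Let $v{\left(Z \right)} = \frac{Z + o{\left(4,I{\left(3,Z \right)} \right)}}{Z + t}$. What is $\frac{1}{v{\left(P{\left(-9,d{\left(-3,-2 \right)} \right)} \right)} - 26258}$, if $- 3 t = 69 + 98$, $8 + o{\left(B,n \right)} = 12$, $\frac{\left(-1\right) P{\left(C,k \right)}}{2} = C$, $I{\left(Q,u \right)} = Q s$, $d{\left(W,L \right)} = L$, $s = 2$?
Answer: $- \frac{113}{2967220} \approx -3.8083 \cdot 10^{-5}$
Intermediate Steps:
$I{\left(Q,u \right)} = 2 Q$ ($I{\left(Q,u \right)} = Q 2 = 2 Q$)
$P{\left(C,k \right)} = - 2 C$
$o{\left(B,n \right)} = 4$ ($o{\left(B,n \right)} = -8 + 12 = 4$)
$t = - \frac{167}{3}$ ($t = - \frac{69 + 98}{3} = \left(- \frac{1}{3}\right) 167 = - \frac{167}{3} \approx -55.667$)
$v{\left(Z \right)} = \frac{4 + Z}{- \frac{167}{3} + Z}$ ($v{\left(Z \right)} = \frac{Z + 4}{Z - \frac{167}{3}} = \frac{4 + Z}{- \frac{167}{3} + Z}$)
$\frac{1}{v{\left(P{\left(-9,d{\left(-3,-2 \right)} \right)} \right)} - 26258} = \frac{1}{\frac{3 \left(4 - -18\right)}{-167 + 3 \left(\left(-2\right) \left(-9\right)\right)} - 26258} = \frac{1}{\frac{3 \left(4 + 18\right)}{-167 + 3 \cdot 18} - 26258} = \frac{1}{3 \frac{1}{-167 + 54} \cdot 22 - 26258} = \frac{1}{3 \frac{1}{-113} \cdot 22 - 26258} = \frac{1}{3 \left(- \frac{1}{113}\right) 22 - 26258} = \frac{1}{- \frac{66}{113} - 26258} = \frac{1}{- \frac{2967220}{113}} = - \frac{113}{2967220}$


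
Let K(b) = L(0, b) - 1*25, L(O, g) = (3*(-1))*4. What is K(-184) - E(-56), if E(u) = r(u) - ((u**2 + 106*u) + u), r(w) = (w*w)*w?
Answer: 172723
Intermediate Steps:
L(O, g) = -12 (L(O, g) = -3*4 = -12)
r(w) = w**3 (r(w) = w**2*w = w**3)
E(u) = u**3 - u**2 - 107*u (E(u) = u**3 - ((u**2 + 106*u) + u) = u**3 - (u**2 + 107*u) = u**3 + (-u**2 - 107*u) = u**3 - u**2 - 107*u)
K(b) = -37 (K(b) = -12 - 1*25 = -12 - 25 = -37)
K(-184) - E(-56) = -37 - (-56)*(-107 + (-56)**2 - 1*(-56)) = -37 - (-56)*(-107 + 3136 + 56) = -37 - (-56)*3085 = -37 - 1*(-172760) = -37 + 172760 = 172723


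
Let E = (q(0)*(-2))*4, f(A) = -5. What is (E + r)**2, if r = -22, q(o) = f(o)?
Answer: 324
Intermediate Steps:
q(o) = -5
E = 40 (E = -5*(-2)*4 = 10*4 = 40)
(E + r)**2 = (40 - 22)**2 = 18**2 = 324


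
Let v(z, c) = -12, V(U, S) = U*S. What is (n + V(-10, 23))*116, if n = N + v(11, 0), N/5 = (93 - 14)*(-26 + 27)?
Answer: 17748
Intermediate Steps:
V(U, S) = S*U
N = 395 (N = 5*((93 - 14)*(-26 + 27)) = 5*(79*1) = 5*79 = 395)
n = 383 (n = 395 - 12 = 383)
(n + V(-10, 23))*116 = (383 + 23*(-10))*116 = (383 - 230)*116 = 153*116 = 17748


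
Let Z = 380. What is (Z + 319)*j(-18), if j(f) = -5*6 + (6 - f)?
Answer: -4194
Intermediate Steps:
j(f) = -24 - f (j(f) = -30 + (6 - f) = -24 - f)
(Z + 319)*j(-18) = (380 + 319)*(-24 - 1*(-18)) = 699*(-24 + 18) = 699*(-6) = -4194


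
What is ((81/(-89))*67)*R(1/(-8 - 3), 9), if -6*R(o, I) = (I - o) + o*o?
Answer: 1991709/21538 ≈ 92.474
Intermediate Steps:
R(o, I) = -I/6 - o²/6 + o/6 (R(o, I) = -((I - o) + o*o)/6 = -((I - o) + o²)/6 = -(I + o² - o)/6 = -I/6 - o²/6 + o/6)
((81/(-89))*67)*R(1/(-8 - 3), 9) = ((81/(-89))*67)*(-⅙*9 - 1/(6*(-8 - 3)²) + 1/(6*(-8 - 3))) = ((81*(-1/89))*67)*(-3/2 - (1/(-11))²/6 + (⅙)/(-11)) = (-81/89*67)*(-3/2 - (-1/11)²/6 + (⅙)*(-1/11)) = -5427*(-3/2 - ⅙*1/121 - 1/66)/89 = -5427*(-3/2 - 1/726 - 1/66)/89 = -5427/89*(-367/242) = 1991709/21538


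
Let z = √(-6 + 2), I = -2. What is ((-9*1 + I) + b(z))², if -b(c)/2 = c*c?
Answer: 9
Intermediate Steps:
z = 2*I (z = √(-4) = 2*I ≈ 2.0*I)
b(c) = -2*c² (b(c) = -2*c*c = -2*c²)
((-9*1 + I) + b(z))² = ((-9*1 - 2) - 2*(2*I)²)² = ((-9 - 2) - 2*(-4))² = (-11 + 8)² = (-3)² = 9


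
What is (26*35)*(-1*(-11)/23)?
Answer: 10010/23 ≈ 435.22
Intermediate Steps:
(26*35)*(-1*(-11)/23) = 910*(11*(1/23)) = 910*(11/23) = 10010/23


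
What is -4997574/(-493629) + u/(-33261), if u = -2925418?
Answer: 536765156912/5472864723 ≈ 98.078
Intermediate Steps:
-4997574/(-493629) + u/(-33261) = -4997574/(-493629) - 2925418/(-33261) = -4997574*(-1/493629) - 2925418*(-1/33261) = 1665858/164543 + 2925418/33261 = 536765156912/5472864723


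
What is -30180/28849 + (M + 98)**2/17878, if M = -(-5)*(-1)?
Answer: -290043039/515762422 ≈ -0.56236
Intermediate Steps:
M = -5 (M = -1*5 = -5)
-30180/28849 + (M + 98)**2/17878 = -30180/28849 + (-5 + 98)**2/17878 = -30180*1/28849 + 93**2*(1/17878) = -30180/28849 + 8649*(1/17878) = -30180/28849 + 8649/17878 = -290043039/515762422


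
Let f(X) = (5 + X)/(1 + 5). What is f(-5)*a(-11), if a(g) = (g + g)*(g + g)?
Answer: 0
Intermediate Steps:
a(g) = 4*g**2 (a(g) = (2*g)*(2*g) = 4*g**2)
f(X) = 5/6 + X/6 (f(X) = (5 + X)/6 = (5 + X)*(1/6) = 5/6 + X/6)
f(-5)*a(-11) = (5/6 + (1/6)*(-5))*(4*(-11)**2) = (5/6 - 5/6)*(4*121) = 0*484 = 0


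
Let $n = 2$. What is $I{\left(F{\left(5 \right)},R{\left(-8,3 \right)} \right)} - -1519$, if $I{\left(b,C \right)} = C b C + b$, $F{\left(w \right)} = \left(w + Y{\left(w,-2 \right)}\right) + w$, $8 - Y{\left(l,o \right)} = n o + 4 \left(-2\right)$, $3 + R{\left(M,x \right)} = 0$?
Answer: $1819$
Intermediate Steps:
$R{\left(M,x \right)} = -3$ ($R{\left(M,x \right)} = -3 + 0 = -3$)
$Y{\left(l,o \right)} = 16 - 2 o$ ($Y{\left(l,o \right)} = 8 - \left(2 o + 4 \left(-2\right)\right) = 8 - \left(2 o - 8\right) = 8 - \left(-8 + 2 o\right) = 16 - 2 o$)
$F{\left(w \right)} = 20 + 2 w$ ($F{\left(w \right)} = \left(w + \left(16 - -4\right)\right) + w = \left(w + \left(16 + 4\right)\right) + w = \left(w + 20\right) + w = \left(20 + w\right) + w = 20 + 2 w$)
$I{\left(b,C \right)} = b + b C^{2}$ ($I{\left(b,C \right)} = b C^{2} + b = b + b C^{2}$)
$I{\left(F{\left(5 \right)},R{\left(-8,3 \right)} \right)} - -1519 = \left(20 + 2 \cdot 5\right) \left(1 + \left(-3\right)^{2}\right) - -1519 = \left(20 + 10\right) \left(1 + 9\right) + 1519 = 30 \cdot 10 + 1519 = 300 + 1519 = 1819$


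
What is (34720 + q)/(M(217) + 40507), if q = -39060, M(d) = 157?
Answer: -1085/10166 ≈ -0.10673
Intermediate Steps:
(34720 + q)/(M(217) + 40507) = (34720 - 39060)/(157 + 40507) = -4340/40664 = -4340*1/40664 = -1085/10166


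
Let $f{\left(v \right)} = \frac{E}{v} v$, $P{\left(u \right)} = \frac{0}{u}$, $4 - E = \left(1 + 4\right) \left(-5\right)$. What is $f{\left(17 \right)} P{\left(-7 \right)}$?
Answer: $0$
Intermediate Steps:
$E = 29$ ($E = 4 - \left(1 + 4\right) \left(-5\right) = 4 - 5 \left(-5\right) = 4 - -25 = 4 + 25 = 29$)
$P{\left(u \right)} = 0$
$f{\left(v \right)} = 29$ ($f{\left(v \right)} = \frac{29}{v} v = 29$)
$f{\left(17 \right)} P{\left(-7 \right)} = 29 \cdot 0 = 0$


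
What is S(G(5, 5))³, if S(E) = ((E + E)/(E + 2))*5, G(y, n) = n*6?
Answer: 421875/512 ≈ 823.97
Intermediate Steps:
G(y, n) = 6*n
S(E) = 10*E/(2 + E) (S(E) = ((2*E)/(2 + E))*5 = (2*E/(2 + E))*5 = 10*E/(2 + E))
S(G(5, 5))³ = (10*(6*5)/(2 + 6*5))³ = (10*30/(2 + 30))³ = (10*30/32)³ = (10*30*(1/32))³ = (75/8)³ = 421875/512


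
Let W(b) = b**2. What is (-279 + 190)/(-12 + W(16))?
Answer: -89/244 ≈ -0.36475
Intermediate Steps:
(-279 + 190)/(-12 + W(16)) = (-279 + 190)/(-12 + 16**2) = -89/(-12 + 256) = -89/244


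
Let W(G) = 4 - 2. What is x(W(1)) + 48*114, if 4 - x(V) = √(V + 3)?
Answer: 5476 - √5 ≈ 5473.8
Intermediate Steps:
W(G) = 2
x(V) = 4 - √(3 + V) (x(V) = 4 - √(V + 3) = 4 - √(3 + V))
x(W(1)) + 48*114 = (4 - √(3 + 2)) + 48*114 = (4 - √5) + 5472 = 5476 - √5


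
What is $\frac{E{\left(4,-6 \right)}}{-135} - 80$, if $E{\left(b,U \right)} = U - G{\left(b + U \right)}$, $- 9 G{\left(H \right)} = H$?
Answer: $- \frac{97144}{1215} \approx -79.954$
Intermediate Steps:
$G{\left(H \right)} = - \frac{H}{9}$
$E{\left(b,U \right)} = \frac{b}{9} + \frac{10 U}{9}$ ($E{\left(b,U \right)} = U - - \frac{b + U}{9} = U - - \frac{U + b}{9} = U - \left(- \frac{U}{9} - \frac{b}{9}\right) = U + \left(\frac{U}{9} + \frac{b}{9}\right) = \frac{b}{9} + \frac{10 U}{9}$)
$\frac{E{\left(4,-6 \right)}}{-135} - 80 = \frac{\frac{1}{9} \cdot 4 + \frac{10}{9} \left(-6\right)}{-135} - 80 = - \frac{\frac{4}{9} - \frac{20}{3}}{135} - 80 = \left(- \frac{1}{135}\right) \left(- \frac{56}{9}\right) - 80 = \frac{56}{1215} - 80 = - \frac{97144}{1215}$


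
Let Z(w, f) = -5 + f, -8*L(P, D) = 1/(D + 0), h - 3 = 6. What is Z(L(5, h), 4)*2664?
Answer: -2664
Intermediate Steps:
h = 9 (h = 3 + 6 = 9)
L(P, D) = -1/(8*D) (L(P, D) = -1/(8*(D + 0)) = -1/(8*D))
Z(L(5, h), 4)*2664 = (-5 + 4)*2664 = -1*2664 = -2664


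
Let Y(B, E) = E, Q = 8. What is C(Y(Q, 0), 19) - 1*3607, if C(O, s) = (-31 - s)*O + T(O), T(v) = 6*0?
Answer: -3607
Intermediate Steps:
T(v) = 0
C(O, s) = O*(-31 - s) (C(O, s) = (-31 - s)*O + 0 = O*(-31 - s) + 0 = O*(-31 - s))
C(Y(Q, 0), 19) - 1*3607 = 0*(-31 - 1*19) - 1*3607 = 0*(-31 - 19) - 3607 = 0*(-50) - 3607 = 0 - 3607 = -3607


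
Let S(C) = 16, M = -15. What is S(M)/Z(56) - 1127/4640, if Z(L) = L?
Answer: 1391/32480 ≈ 0.042826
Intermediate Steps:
S(M)/Z(56) - 1127/4640 = 16/56 - 1127/4640 = 16*(1/56) - 1127*1/4640 = 2/7 - 1127/4640 = 1391/32480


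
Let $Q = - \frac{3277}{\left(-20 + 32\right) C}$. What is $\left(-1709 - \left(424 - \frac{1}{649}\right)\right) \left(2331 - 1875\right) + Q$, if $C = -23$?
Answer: $- \frac{174222347723}{179124} \approx -9.7264 \cdot 10^{5}$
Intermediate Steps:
$Q = \frac{3277}{276}$ ($Q = - \frac{3277}{\left(-20 + 32\right) \left(-23\right)} = - \frac{3277}{12 \left(-23\right)} = - \frac{3277}{-276} = \left(-3277\right) \left(- \frac{1}{276}\right) = \frac{3277}{276} \approx 11.873$)
$\left(-1709 - \left(424 - \frac{1}{649}\right)\right) \left(2331 - 1875\right) + Q = \left(-1709 - \left(424 - \frac{1}{649}\right)\right) \left(2331 - 1875\right) + \frac{3277}{276} = \left(-1709 + \left(\frac{1}{649} - 424\right)\right) 456 + \frac{3277}{276} = \left(-1709 - \frac{275175}{649}\right) 456 + \frac{3277}{276} = \left(- \frac{1384316}{649}\right) 456 + \frac{3277}{276} = - \frac{631248096}{649} + \frac{3277}{276} = - \frac{174222347723}{179124}$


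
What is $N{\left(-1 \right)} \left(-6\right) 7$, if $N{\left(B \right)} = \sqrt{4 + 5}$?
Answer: $-126$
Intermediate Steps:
$N{\left(B \right)} = 3$ ($N{\left(B \right)} = \sqrt{9} = 3$)
$N{\left(-1 \right)} \left(-6\right) 7 = 3 \left(-6\right) 7 = \left(-18\right) 7 = -126$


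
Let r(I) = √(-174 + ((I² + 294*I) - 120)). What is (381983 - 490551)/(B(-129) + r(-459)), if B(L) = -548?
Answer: 59495264/224863 + 108568*√75441/224863 ≈ 397.20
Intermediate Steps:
r(I) = √(-294 + I² + 294*I) (r(I) = √(-174 + (-120 + I² + 294*I)) = √(-294 + I² + 294*I))
(381983 - 490551)/(B(-129) + r(-459)) = (381983 - 490551)/(-548 + √(-294 + (-459)² + 294*(-459))) = -108568/(-548 + √(-294 + 210681 - 134946)) = -108568/(-548 + √75441)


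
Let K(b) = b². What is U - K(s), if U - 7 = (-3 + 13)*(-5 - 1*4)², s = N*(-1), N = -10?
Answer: 717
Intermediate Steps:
s = 10 (s = -10*(-1) = 10)
U = 817 (U = 7 + (-3 + 13)*(-5 - 1*4)² = 7 + 10*(-5 - 4)² = 7 + 10*(-9)² = 7 + 10*81 = 7 + 810 = 817)
U - K(s) = 817 - 1*10² = 817 - 1*100 = 817 - 100 = 717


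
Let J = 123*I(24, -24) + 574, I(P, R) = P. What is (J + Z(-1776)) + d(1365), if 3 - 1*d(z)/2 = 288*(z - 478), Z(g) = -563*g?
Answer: 492508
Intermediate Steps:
d(z) = 275334 - 576*z (d(z) = 6 - 576*(z - 478) = 6 - 576*(-478 + z) = 6 - 2*(-137664 + 288*z) = 6 + (275328 - 576*z) = 275334 - 576*z)
J = 3526 (J = 123*24 + 574 = 2952 + 574 = 3526)
(J + Z(-1776)) + d(1365) = (3526 - 563*(-1776)) + (275334 - 576*1365) = (3526 + 999888) + (275334 - 786240) = 1003414 - 510906 = 492508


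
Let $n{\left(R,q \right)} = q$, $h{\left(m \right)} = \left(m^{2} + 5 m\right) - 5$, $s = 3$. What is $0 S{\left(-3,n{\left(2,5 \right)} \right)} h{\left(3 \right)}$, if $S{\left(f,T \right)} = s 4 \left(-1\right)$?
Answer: $0$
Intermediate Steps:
$h{\left(m \right)} = -5 + m^{2} + 5 m$
$S{\left(f,T \right)} = -12$ ($S{\left(f,T \right)} = 3 \cdot 4 \left(-1\right) = 12 \left(-1\right) = -12$)
$0 S{\left(-3,n{\left(2,5 \right)} \right)} h{\left(3 \right)} = 0 \left(-12\right) \left(-5 + 3^{2} + 5 \cdot 3\right) = 0 \left(-5 + 9 + 15\right) = 0 \cdot 19 = 0$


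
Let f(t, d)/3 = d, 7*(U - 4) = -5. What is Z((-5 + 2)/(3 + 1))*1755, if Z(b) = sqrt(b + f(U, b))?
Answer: 1755*I*sqrt(3) ≈ 3039.8*I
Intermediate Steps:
U = 23/7 (U = 4 + (1/7)*(-5) = 4 - 5/7 = 23/7 ≈ 3.2857)
f(t, d) = 3*d
Z(b) = 2*sqrt(b) (Z(b) = sqrt(b + 3*b) = sqrt(4*b) = 2*sqrt(b))
Z((-5 + 2)/(3 + 1))*1755 = (2*sqrt((-5 + 2)/(3 + 1)))*1755 = (2*sqrt(-3/4))*1755 = (2*(I*sqrt(3)/2))*1755 = (I*sqrt(3))*1755 = 1755*I*sqrt(3)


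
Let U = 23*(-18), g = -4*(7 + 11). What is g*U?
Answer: 29808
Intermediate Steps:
g = -72 (g = -4*18 = -72)
U = -414
g*U = -72*(-414) = 29808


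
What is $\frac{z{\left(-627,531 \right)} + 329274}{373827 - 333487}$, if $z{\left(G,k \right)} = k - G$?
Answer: $\frac{82608}{10085} \approx 8.1912$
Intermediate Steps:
$\frac{z{\left(-627,531 \right)} + 329274}{373827 - 333487} = \frac{\left(531 - -627\right) + 329274}{373827 - 333487} = \frac{\left(531 + 627\right) + 329274}{40340} = \left(1158 + 329274\right) \frac{1}{40340} = 330432 \cdot \frac{1}{40340} = \frac{82608}{10085}$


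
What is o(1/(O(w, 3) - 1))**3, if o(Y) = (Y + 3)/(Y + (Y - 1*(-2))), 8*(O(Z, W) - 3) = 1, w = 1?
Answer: 205379/125000 ≈ 1.6430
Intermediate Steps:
O(Z, W) = 25/8 (O(Z, W) = 3 + (1/8)*1 = 3 + 1/8 = 25/8)
o(Y) = (3 + Y)/(2 + 2*Y) (o(Y) = (3 + Y)/(Y + (Y + 2)) = (3 + Y)/(Y + (2 + Y)) = (3 + Y)/(2 + 2*Y))
o(1/(O(w, 3) - 1))**3 = ((3 + 1/(25/8 - 1))/(2*(1 + 1/(25/8 - 1))))**3 = ((3 + 1/(17/8))/(2*(1 + 1/(17/8))))**3 = ((3 + 8/17)/(2*(1 + 8/17)))**3 = ((1/2)*(59/17)/(25/17))**3 = ((1/2)*(17/25)*(59/17))**3 = (59/50)**3 = 205379/125000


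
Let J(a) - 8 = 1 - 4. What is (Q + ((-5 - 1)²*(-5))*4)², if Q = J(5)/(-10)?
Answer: 2076481/4 ≈ 5.1912e+5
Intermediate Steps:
J(a) = 5 (J(a) = 8 + (1 - 4) = 8 - 3 = 5)
Q = -½ (Q = 5/(-10) = 5*(-⅒) = -½ ≈ -0.50000)
(Q + ((-5 - 1)²*(-5))*4)² = (-½ + ((-5 - 1)²*(-5))*4)² = (-½ + ((-6)²*(-5))*4)² = (-½ + (36*(-5))*4)² = (-½ - 180*4)² = (-½ - 720)² = (-1441/2)² = 2076481/4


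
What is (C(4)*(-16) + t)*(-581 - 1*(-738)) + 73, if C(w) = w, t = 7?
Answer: -8876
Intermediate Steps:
(C(4)*(-16) + t)*(-581 - 1*(-738)) + 73 = (4*(-16) + 7)*(-581 - 1*(-738)) + 73 = (-64 + 7)*(-581 + 738) + 73 = -57*157 + 73 = -8949 + 73 = -8876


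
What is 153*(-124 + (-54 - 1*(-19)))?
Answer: -24327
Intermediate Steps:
153*(-124 + (-54 - 1*(-19))) = 153*(-124 + (-54 + 19)) = 153*(-124 - 35) = 153*(-159) = -24327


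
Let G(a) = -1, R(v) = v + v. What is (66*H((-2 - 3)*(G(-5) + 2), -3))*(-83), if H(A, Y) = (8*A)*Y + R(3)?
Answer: -690228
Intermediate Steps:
R(v) = 2*v
H(A, Y) = 6 + 8*A*Y (H(A, Y) = (8*A)*Y + 2*3 = 8*A*Y + 6 = 6 + 8*A*Y)
(66*H((-2 - 3)*(G(-5) + 2), -3))*(-83) = (66*(6 + 8*((-2 - 3)*(-1 + 2))*(-3)))*(-83) = (66*(6 + 8*(-5*1)*(-3)))*(-83) = (66*(6 + 8*(-5)*(-3)))*(-83) = (66*(6 + 120))*(-83) = (66*126)*(-83) = 8316*(-83) = -690228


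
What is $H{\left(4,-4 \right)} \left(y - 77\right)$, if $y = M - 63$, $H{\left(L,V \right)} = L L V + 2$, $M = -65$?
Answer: $12710$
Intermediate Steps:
$H{\left(L,V \right)} = 2 + V L^{2}$ ($H{\left(L,V \right)} = L^{2} V + 2 = V L^{2} + 2 = 2 + V L^{2}$)
$y = -128$ ($y = -65 - 63 = -128$)
$H{\left(4,-4 \right)} \left(y - 77\right) = \left(2 - 4 \cdot 4^{2}\right) \left(-128 - 77\right) = \left(2 - 64\right) \left(-205\right) = \left(-62\right) \left(-205\right) = 12710$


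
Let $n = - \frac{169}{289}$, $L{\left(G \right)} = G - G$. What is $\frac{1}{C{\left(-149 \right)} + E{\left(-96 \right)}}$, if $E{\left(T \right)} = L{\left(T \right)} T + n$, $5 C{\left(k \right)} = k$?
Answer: $- \frac{1445}{43906} \approx -0.032911$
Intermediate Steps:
$L{\left(G \right)} = 0$
$n = - \frac{169}{289}$ ($n = \left(-169\right) \frac{1}{289} = - \frac{169}{289} \approx -0.58477$)
$C{\left(k \right)} = \frac{k}{5}$
$E{\left(T \right)} = - \frac{169}{289}$ ($E{\left(T \right)} = 0 T - \frac{169}{289} = 0 - \frac{169}{289} = - \frac{169}{289}$)
$\frac{1}{C{\left(-149 \right)} + E{\left(-96 \right)}} = \frac{1}{\frac{1}{5} \left(-149\right) - \frac{169}{289}} = \frac{1}{- \frac{149}{5} - \frac{169}{289}} = \frac{1}{- \frac{43906}{1445}} = - \frac{1445}{43906}$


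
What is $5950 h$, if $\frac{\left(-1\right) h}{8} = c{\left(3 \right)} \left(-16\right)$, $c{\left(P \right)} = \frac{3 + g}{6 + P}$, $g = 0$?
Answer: $\frac{761600}{3} \approx 2.5387 \cdot 10^{5}$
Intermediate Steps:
$c{\left(P \right)} = \frac{3}{6 + P}$ ($c{\left(P \right)} = \frac{3 + 0}{6 + P} = \frac{3}{6 + P}$)
$h = \frac{128}{3}$ ($h = - 8 \frac{3}{6 + 3} \left(-16\right) = - 8 \cdot \frac{3}{9} \left(-16\right) = - 8 \cdot 3 \cdot \frac{1}{9} \left(-16\right) = - 8 \cdot \frac{1}{3} \left(-16\right) = \left(-8\right) \left(- \frac{16}{3}\right) = \frac{128}{3} \approx 42.667$)
$5950 h = 5950 \cdot \frac{128}{3} = \frac{761600}{3}$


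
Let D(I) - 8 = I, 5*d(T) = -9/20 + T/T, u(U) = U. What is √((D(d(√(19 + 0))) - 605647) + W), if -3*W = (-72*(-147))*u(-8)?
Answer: 3*I*√6415721/10 ≈ 759.88*I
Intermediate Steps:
d(T) = 11/100 (d(T) = (-9/20 + T/T)/5 = (-9*1/20 + 1)/5 = (-9/20 + 1)/5 = (⅕)*(11/20) = 11/100)
D(I) = 8 + I
W = 28224 (W = -(-72*(-147))*(-8)/3 = -3528*(-8) = -⅓*(-84672) = 28224)
√((D(d(√(19 + 0))) - 605647) + W) = √(((8 + 11/100) - 605647) + 28224) = √((811/100 - 605647) + 28224) = √(-60563889/100 + 28224) = √(-57741489/100) = 3*I*√6415721/10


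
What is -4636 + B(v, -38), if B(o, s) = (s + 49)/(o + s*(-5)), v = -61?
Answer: -598033/129 ≈ -4635.9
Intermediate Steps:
B(o, s) = (49 + s)/(o - 5*s)
-4636 + B(v, -38) = -4636 + (49 - 38)/(-61 - 5*(-38)) = -4636 + 11/(-61 + 190) = -4636 + 11/129 = -598033/129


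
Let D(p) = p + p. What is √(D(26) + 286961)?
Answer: √287013 ≈ 535.74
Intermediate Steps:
D(p) = 2*p
√(D(26) + 286961) = √(2*26 + 286961) = √(52 + 286961) = √287013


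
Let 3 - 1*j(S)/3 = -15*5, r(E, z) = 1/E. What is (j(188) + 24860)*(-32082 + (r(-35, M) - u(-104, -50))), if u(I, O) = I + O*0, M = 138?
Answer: -28085982714/35 ≈ -8.0246e+8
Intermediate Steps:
u(I, O) = I (u(I, O) = I + 0 = I)
j(S) = 234 (j(S) = 9 - (-45)*5 = 9 - 3*(-75) = 9 + 225 = 234)
(j(188) + 24860)*(-32082 + (r(-35, M) - u(-104, -50))) = (234 + 24860)*(-32082 + (1/(-35) - 1*(-104))) = 25094*(-32082 + (-1/35 + 104)) = 25094*(-32082 + 3639/35) = 25094*(-1119231/35) = -28085982714/35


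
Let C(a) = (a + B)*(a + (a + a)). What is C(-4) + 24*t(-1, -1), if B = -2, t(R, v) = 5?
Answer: 192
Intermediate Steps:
C(a) = 3*a*(-2 + a) (C(a) = (a - 2)*(a + (a + a)) = (-2 + a)*(a + 2*a) = (-2 + a)*(3*a) = 3*a*(-2 + a))
C(-4) + 24*t(-1, -1) = 3*(-4)*(-2 - 4) + 24*5 = 3*(-4)*(-6) + 120 = 72 + 120 = 192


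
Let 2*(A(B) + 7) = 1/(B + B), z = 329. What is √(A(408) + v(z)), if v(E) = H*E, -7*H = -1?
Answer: √6658662/408 ≈ 6.3246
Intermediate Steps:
H = ⅐ (H = -⅐*(-1) = ⅐ ≈ 0.14286)
A(B) = -7 + 1/(4*B) (A(B) = -7 + 1/(2*(B + B)) = -7 + 1/(2*((2*B))) = -7 + (1/(2*B))/2 = -7 + 1/(4*B))
v(E) = E/7
√(A(408) + v(z)) = √((-7 + (¼)/408) + (⅐)*329) = √((-7 + (¼)*(1/408)) + 47) = √((-7 + 1/1632) + 47) = √(-11423/1632 + 47) = √(65281/1632) = √6658662/408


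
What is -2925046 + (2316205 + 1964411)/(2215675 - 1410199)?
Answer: -196337505940/67123 ≈ -2.9250e+6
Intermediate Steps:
-2925046 + (2316205 + 1964411)/(2215675 - 1410199) = -2925046 + 4280616/805476 = -2925046 + 4280616*(1/805476) = -2925046 + 356718/67123 = -196337505940/67123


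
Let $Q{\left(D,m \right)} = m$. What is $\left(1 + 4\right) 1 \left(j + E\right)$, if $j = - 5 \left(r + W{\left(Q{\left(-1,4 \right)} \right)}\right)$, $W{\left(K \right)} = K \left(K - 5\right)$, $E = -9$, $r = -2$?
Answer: $105$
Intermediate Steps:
$W{\left(K \right)} = K \left(-5 + K\right)$
$j = 30$ ($j = - 5 \left(-2 + 4 \left(-5 + 4\right)\right) = - 5 \left(-2 + 4 \left(-1\right)\right) = - 5 \left(-2 - 4\right) = \left(-5\right) \left(-6\right) = 30$)
$\left(1 + 4\right) 1 \left(j + E\right) = \left(1 + 4\right) 1 \left(30 - 9\right) = 5 \cdot 1 \cdot 21 = 5 \cdot 21 = 105$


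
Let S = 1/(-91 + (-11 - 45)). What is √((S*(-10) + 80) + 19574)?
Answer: 2*√2166861/21 ≈ 140.19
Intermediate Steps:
S = -1/147 (S = 1/(-91 - 56) = 1/(-147) = -1/147 ≈ -0.0068027)
√((S*(-10) + 80) + 19574) = √((-1/147*(-10) + 80) + 19574) = √((10/147 + 80) + 19574) = √(11770/147 + 19574) = √(2889148/147) = 2*√2166861/21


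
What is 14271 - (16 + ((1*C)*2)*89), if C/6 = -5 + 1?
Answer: 18527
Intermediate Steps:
C = -24 (C = 6*(-5 + 1) = 6*(-4) = -24)
14271 - (16 + ((1*C)*2)*89) = 14271 - (16 + ((1*(-24))*2)*89) = 14271 - (16 - 24*2*89) = 14271 - (16 - 48*89) = 14271 - (16 - 4272) = 14271 - 1*(-4256) = 14271 + 4256 = 18527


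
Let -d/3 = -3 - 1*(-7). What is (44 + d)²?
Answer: 1024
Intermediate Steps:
d = -12 (d = -3*(-3 - 1*(-7)) = -3*(-3 + 7) = -3*4 = -12)
(44 + d)² = (44 - 12)² = 32² = 1024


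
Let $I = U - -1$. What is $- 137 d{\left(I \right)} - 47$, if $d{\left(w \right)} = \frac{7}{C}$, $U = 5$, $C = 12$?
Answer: $- \frac{1523}{12} \approx -126.92$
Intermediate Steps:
$I = 6$ ($I = 5 - -1 = 5 + 1 = 6$)
$d{\left(w \right)} = \frac{7}{12}$
$- 137 d{\left(I \right)} - 47 = \left(-137\right) \frac{7}{12} - 47 = - \frac{959}{12} - 47 = - \frac{1523}{12}$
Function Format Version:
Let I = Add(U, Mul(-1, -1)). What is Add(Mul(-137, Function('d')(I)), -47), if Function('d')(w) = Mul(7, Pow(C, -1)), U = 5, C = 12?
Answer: Rational(-1523, 12) ≈ -126.92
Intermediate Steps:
I = 6 (I = Add(5, Mul(-1, -1)) = Add(5, 1) = 6)
Function('d')(w) = Rational(7, 12) (Function('d')(w) = Mul(7, Pow(12, -1)) = Mul(7, Rational(1, 12)) = Rational(7, 12))
Add(Mul(-137, Function('d')(I)), -47) = Add(Mul(-137, Rational(7, 12)), -47) = Add(Rational(-959, 12), -47) = Rational(-1523, 12)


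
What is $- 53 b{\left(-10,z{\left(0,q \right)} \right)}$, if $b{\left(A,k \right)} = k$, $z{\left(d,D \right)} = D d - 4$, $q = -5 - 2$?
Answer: $212$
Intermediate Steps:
$q = -7$ ($q = -5 - 2 = -7$)
$z{\left(d,D \right)} = -4 + D d$
$- 53 b{\left(-10,z{\left(0,q \right)} \right)} = - 53 \left(-4 - 0\right) = - 53 \left(-4 + 0\right) = \left(-53\right) \left(-4\right) = 212$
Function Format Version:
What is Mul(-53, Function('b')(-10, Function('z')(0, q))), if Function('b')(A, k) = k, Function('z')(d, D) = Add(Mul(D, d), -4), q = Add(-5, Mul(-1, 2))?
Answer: 212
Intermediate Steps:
q = -7 (q = Add(-5, -2) = -7)
Function('z')(d, D) = Add(-4, Mul(D, d))
Mul(-53, Function('b')(-10, Function('z')(0, q))) = Mul(-53, Add(-4, Mul(-7, 0))) = Mul(-53, Add(-4, 0)) = Mul(-53, -4) = 212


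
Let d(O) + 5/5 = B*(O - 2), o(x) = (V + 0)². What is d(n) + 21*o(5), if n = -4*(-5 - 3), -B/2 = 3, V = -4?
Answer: 155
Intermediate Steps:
B = -6 (B = -2*3 = -6)
n = 32 (n = -4*(-8) = 32)
o(x) = 16 (o(x) = (-4 + 0)² = (-4)² = 16)
d(O) = 11 - 6*O (d(O) = -1 - 6*(O - 2) = -1 - 6*(-2 + O) = -1 + (12 - 6*O) = 11 - 6*O)
d(n) + 21*o(5) = (11 - 6*32) + 21*16 = (11 - 192) + 336 = -181 + 336 = 155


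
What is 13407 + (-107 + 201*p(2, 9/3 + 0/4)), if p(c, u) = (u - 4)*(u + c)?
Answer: 12295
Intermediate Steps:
p(c, u) = (-4 + u)*(c + u)
13407 + (-107 + 201*p(2, 9/3 + 0/4)) = 13407 + (-107 + 201*((9/3 + 0/4)**2 - 4*2 - 4*(9/3 + 0/4) + 2*(9/3 + 0/4))) = 13407 + (-107 + 201*((9*(1/3) + 0*(1/4))**2 - 8 - 4*(9*(1/3) + 0*(1/4)) + 2*(9*(1/3) + 0*(1/4)))) = 13407 + (-107 + 201*((3 + 0)**2 - 8 - 4*(3 + 0) + 2*(3 + 0))) = 13407 + (-107 + 201*(3**2 - 8 - 4*3 + 2*3)) = 13407 + (-107 + 201*(9 - 8 - 12 + 6)) = 13407 + (-107 + 201*(-5)) = 13407 + (-107 - 1005) = 13407 - 1112 = 12295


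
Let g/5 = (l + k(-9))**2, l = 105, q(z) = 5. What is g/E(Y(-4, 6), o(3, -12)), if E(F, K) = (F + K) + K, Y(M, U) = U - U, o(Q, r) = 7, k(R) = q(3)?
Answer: 30250/7 ≈ 4321.4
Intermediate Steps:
k(R) = 5
Y(M, U) = 0
g = 60500 (g = 5*(105 + 5)**2 = 5*110**2 = 5*12100 = 60500)
E(F, K) = F + 2*K
g/E(Y(-4, 6), o(3, -12)) = 60500/(0 + 2*7) = 60500/(0 + 14) = 60500/14 = 60500*(1/14) = 30250/7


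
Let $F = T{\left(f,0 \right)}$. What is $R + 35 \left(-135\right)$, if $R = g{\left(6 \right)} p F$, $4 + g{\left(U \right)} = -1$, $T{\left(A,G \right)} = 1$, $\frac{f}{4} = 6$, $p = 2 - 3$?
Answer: $-4720$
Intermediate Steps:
$p = -1$
$f = 24$ ($f = 4 \cdot 6 = 24$)
$g{\left(U \right)} = -5$ ($g{\left(U \right)} = -4 - 1 = -5$)
$F = 1$
$R = 5$ ($R = \left(-5\right) \left(-1\right) 1 = 5 \cdot 1 = 5$)
$R + 35 \left(-135\right) = 5 + 35 \left(-135\right) = 5 - 4725 = -4720$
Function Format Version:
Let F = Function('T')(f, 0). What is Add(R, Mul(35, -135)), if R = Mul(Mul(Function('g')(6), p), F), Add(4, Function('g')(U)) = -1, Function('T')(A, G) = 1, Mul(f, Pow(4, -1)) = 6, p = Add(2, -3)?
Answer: -4720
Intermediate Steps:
p = -1
f = 24 (f = Mul(4, 6) = 24)
Function('g')(U) = -5 (Function('g')(U) = Add(-4, -1) = -5)
F = 1
R = 5 (R = Mul(Mul(-5, -1), 1) = Mul(5, 1) = 5)
Add(R, Mul(35, -135)) = Add(5, Mul(35, -135)) = Add(5, -4725) = -4720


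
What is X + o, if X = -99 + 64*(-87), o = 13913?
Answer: 8246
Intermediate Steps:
X = -5667 (X = -99 - 5568 = -5667)
X + o = -5667 + 13913 = 8246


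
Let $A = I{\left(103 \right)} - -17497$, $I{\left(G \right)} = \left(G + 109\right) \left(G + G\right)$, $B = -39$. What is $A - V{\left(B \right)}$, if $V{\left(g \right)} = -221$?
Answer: $61390$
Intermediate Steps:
$I{\left(G \right)} = 2 G \left(109 + G\right)$ ($I{\left(G \right)} = \left(109 + G\right) 2 G = 2 G \left(109 + G\right)$)
$A = 61169$ ($A = 2 \cdot 103 \left(109 + 103\right) - -17497 = 2 \cdot 103 \cdot 212 + 17497 = 43672 + 17497 = 61169$)
$A - V{\left(B \right)} = 61169 - -221 = 61169 + 221 = 61390$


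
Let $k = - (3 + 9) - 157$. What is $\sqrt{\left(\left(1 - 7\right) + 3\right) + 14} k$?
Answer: $- 169 \sqrt{11} \approx -560.51$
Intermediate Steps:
$k = -169$ ($k = \left(-1\right) 12 - 157 = -12 - 157 = -169$)
$\sqrt{\left(\left(1 - 7\right) + 3\right) + 14} k = \sqrt{\left(\left(1 - 7\right) + 3\right) + 14} \left(-169\right) = \sqrt{\left(-6 + 3\right) + 14} \left(-169\right) = \sqrt{-3 + 14} \left(-169\right) = \sqrt{11} \left(-169\right) = - 169 \sqrt{11}$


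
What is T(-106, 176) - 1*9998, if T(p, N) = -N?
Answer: -10174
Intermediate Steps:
T(-106, 176) - 1*9998 = -1*176 - 1*9998 = -176 - 9998 = -10174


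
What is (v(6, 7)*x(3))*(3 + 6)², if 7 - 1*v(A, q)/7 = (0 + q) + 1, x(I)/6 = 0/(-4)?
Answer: 0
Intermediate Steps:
x(I) = 0 (x(I) = 6*(0/(-4)) = 6*(0*(-¼)) = 6*0 = 0)
v(A, q) = 42 - 7*q (v(A, q) = 49 - 7*((0 + q) + 1) = 49 - 7*(q + 1) = 49 - 7*(1 + q) = 49 + (-7 - 7*q) = 42 - 7*q)
(v(6, 7)*x(3))*(3 + 6)² = ((42 - 7*7)*0)*(3 + 6)² = ((42 - 49)*0)*9² = -7*0*81 = 0*81 = 0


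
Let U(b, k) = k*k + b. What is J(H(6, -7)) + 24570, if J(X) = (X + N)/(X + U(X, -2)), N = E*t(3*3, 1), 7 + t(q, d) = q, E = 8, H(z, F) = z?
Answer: 196571/8 ≈ 24571.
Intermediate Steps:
t(q, d) = -7 + q
U(b, k) = b + k**2 (U(b, k) = k**2 + b = b + k**2)
N = 16 (N = 8*(-7 + 3*3) = 8*(-7 + 9) = 8*2 = 16)
J(X) = (16 + X)/(4 + 2*X) (J(X) = (X + 16)/(X + (X + (-2)**2)) = (16 + X)/(X + (X + 4)) = (16 + X)/(X + (4 + X)) = (16 + X)/(4 + 2*X))
J(H(6, -7)) + 24570 = (16 + 6)/(2*(2 + 6)) + 24570 = (1/2)*22/8 + 24570 = (1/2)*(1/8)*22 + 24570 = 11/8 + 24570 = 196571/8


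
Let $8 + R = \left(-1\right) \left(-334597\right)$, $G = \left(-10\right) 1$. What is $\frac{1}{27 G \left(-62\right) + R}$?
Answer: $\frac{1}{351329} \approx 2.8463 \cdot 10^{-6}$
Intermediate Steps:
$G = -10$
$R = 334589$ ($R = -8 - -334597 = -8 + 334597 = 334589$)
$\frac{1}{27 G \left(-62\right) + R} = \frac{1}{27 \left(-10\right) \left(-62\right) + 334589} = \frac{1}{\left(-270\right) \left(-62\right) + 334589} = \frac{1}{16740 + 334589} = \frac{1}{351329}$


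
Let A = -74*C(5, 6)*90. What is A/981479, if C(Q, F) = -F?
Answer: 39960/981479 ≈ 0.040714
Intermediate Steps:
A = 39960 (A = -(-74)*6*90 = -74*(-6)*90 = 444*90 = 39960)
A/981479 = 39960/981479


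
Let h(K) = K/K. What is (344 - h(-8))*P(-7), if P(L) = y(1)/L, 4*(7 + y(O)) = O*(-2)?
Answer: 735/2 ≈ 367.50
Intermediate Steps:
h(K) = 1
y(O) = -7 - O/2 (y(O) = -7 + (O*(-2))/4 = -7 + (-2*O)/4 = -7 - O/2)
P(L) = -15/(2*L) (P(L) = (-7 - ½*1)/L = (-7 - ½)/L = -15/(2*L))
(344 - h(-8))*P(-7) = (344 - 1*1)*(-15/2/(-7)) = (344 - 1)*(-15/2*(-⅐)) = 343*(15/14) = 735/2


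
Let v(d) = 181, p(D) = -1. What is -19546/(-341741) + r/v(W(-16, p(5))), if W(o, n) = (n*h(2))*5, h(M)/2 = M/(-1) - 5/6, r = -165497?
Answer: -56553572451/61855121 ≈ -914.29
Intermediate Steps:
h(M) = -5/3 - 2*M (h(M) = 2*(M/(-1) - 5/6) = 2*(M*(-1) - 5*⅙) = 2*(-M - ⅚) = 2*(-⅚ - M) = -5/3 - 2*M)
W(o, n) = -85*n/3 (W(o, n) = (n*(-5/3 - 2*2))*5 = (n*(-5/3 - 4))*5 = (n*(-17/3))*5 = -17*n/3*5 = -85*n/3)
-19546/(-341741) + r/v(W(-16, p(5))) = -19546/(-341741) - 165497/181 = -19546*(-1/341741) - 165497*1/181 = 19546/341741 - 165497/181 = -56553572451/61855121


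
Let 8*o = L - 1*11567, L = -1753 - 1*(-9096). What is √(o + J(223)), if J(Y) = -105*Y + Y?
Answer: 2*I*√5930 ≈ 154.01*I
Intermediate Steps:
L = 7343 (L = -1753 + 9096 = 7343)
J(Y) = -104*Y
o = -528 (o = (7343 - 1*11567)/8 = (7343 - 11567)/8 = (⅛)*(-4224) = -528)
√(o + J(223)) = √(-528 - 104*223) = √(-528 - 23192) = √(-23720) = 2*I*√5930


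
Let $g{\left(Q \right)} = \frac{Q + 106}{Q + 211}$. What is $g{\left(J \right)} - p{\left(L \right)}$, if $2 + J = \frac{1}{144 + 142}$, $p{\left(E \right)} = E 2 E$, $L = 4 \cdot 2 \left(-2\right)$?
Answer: $- \frac{2038337}{3985} \approx -511.5$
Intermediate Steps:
$L = -16$ ($L = 8 \left(-2\right) = -16$)
$p{\left(E \right)} = 2 E^{2}$ ($p{\left(E \right)} = 2 E E = 2 E^{2}$)
$J = - \frac{571}{286}$ ($J = -2 + \frac{1}{144 + 142} = -2 + \frac{1}{286} = - \frac{571}{286} \approx -1.9965$)
$g{\left(Q \right)} = \frac{106 + Q}{211 + Q}$
$g{\left(J \right)} - p{\left(L \right)} = \frac{106 - \frac{571}{286}}{211 - \frac{571}{286}} - 2 \left(-16\right)^{2} = \frac{1}{\frac{59775}{286}} \cdot \frac{29745}{286} - 2 \cdot 256 = \frac{286}{59775} \cdot \frac{29745}{286} - 512 = \frac{1983}{3985} - 512 = - \frac{2038337}{3985}$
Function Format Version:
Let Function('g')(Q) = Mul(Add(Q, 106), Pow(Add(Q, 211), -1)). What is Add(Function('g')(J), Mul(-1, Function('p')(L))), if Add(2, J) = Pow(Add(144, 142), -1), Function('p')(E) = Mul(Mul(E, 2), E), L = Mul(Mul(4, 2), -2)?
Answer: Rational(-2038337, 3985) ≈ -511.50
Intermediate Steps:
L = -16 (L = Mul(8, -2) = -16)
Function('p')(E) = Mul(2, Pow(E, 2)) (Function('p')(E) = Mul(Mul(2, E), E) = Mul(2, Pow(E, 2)))
J = Rational(-571, 286) (J = Add(-2, Pow(Add(144, 142), -1)) = Add(-2, Pow(286, -1)) = Add(-2, Rational(1, 286)) = Rational(-571, 286) ≈ -1.9965)
Function('g')(Q) = Mul(Pow(Add(211, Q), -1), Add(106, Q)) (Function('g')(Q) = Mul(Add(106, Q), Pow(Add(211, Q), -1)) = Mul(Pow(Add(211, Q), -1), Add(106, Q)))
Add(Function('g')(J), Mul(-1, Function('p')(L))) = Add(Mul(Pow(Add(211, Rational(-571, 286)), -1), Add(106, Rational(-571, 286))), Mul(-1, Mul(2, Pow(-16, 2)))) = Add(Mul(Pow(Rational(59775, 286), -1), Rational(29745, 286)), Mul(-1, Mul(2, 256))) = Add(Mul(Rational(286, 59775), Rational(29745, 286)), Mul(-1, 512)) = Add(Rational(1983, 3985), -512) = Rational(-2038337, 3985)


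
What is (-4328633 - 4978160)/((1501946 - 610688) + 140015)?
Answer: -9306793/1031273 ≈ -9.0246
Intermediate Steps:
(-4328633 - 4978160)/((1501946 - 610688) + 140015) = -9306793/(891258 + 140015) = -9306793/1031273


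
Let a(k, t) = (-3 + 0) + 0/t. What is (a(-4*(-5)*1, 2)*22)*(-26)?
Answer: 1716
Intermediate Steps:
a(k, t) = -3 (a(k, t) = -3 + 0 = -3)
(a(-4*(-5)*1, 2)*22)*(-26) = -3*22*(-26) = -66*(-26) = 1716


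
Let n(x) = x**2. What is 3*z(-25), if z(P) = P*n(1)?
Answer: -75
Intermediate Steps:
z(P) = P (z(P) = P*1**2 = P*1 = P)
3*z(-25) = 3*(-25) = -75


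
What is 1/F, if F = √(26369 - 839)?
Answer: √25530/25530 ≈ 0.0062586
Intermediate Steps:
F = √25530 ≈ 159.78
1/F = 1/(√25530) = √25530/25530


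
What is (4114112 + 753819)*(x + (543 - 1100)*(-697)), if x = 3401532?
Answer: 18448295054491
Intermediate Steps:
(4114112 + 753819)*(x + (543 - 1100)*(-697)) = (4114112 + 753819)*(3401532 + (543 - 1100)*(-697)) = 4867931*(3401532 - 557*(-697)) = 4867931*(3401532 + 388229) = 4867931*3789761 = 18448295054491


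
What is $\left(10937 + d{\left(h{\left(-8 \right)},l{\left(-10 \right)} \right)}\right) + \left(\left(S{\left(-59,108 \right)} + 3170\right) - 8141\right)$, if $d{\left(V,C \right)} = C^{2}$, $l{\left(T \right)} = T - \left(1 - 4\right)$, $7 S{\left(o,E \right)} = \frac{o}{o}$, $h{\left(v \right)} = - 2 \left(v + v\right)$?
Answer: $\frac{42106}{7} \approx 6015.1$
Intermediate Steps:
$h{\left(v \right)} = - 4 v$ ($h{\left(v \right)} = - 2 \cdot 2 v = - 4 v$)
$S{\left(o,E \right)} = \frac{1}{7}$ ($S{\left(o,E \right)} = \frac{o \frac{1}{o}}{7} = \frac{1}{7} \cdot 1 = \frac{1}{7}$)
$l{\left(T \right)} = 3 + T$ ($l{\left(T \right)} = T - -3 = T + 3 = 3 + T$)
$\left(10937 + d{\left(h{\left(-8 \right)},l{\left(-10 \right)} \right)}\right) + \left(\left(S{\left(-59,108 \right)} + 3170\right) - 8141\right) = \left(10937 + \left(3 - 10\right)^{2}\right) + \left(\left(\frac{1}{7} + 3170\right) - 8141\right) = \left(10937 + \left(-7\right)^{2}\right) + \left(\frac{22191}{7} - 8141\right) = \left(10937 + 49\right) - \frac{34796}{7} = 10986 - \frac{34796}{7} = \frac{42106}{7}$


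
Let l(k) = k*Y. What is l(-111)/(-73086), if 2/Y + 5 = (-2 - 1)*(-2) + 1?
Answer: 37/24362 ≈ 0.0015188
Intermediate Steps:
Y = 1 (Y = 2/(-5 + ((-2 - 1)*(-2) + 1)) = 2/(-5 + (-3*(-2) + 1)) = 2/(-5 + (6 + 1)) = 2/(-5 + 7) = 2/2 = 2*(1/2) = 1)
l(k) = k (l(k) = k*1 = k)
l(-111)/(-73086) = -111/(-73086) = -111*(-1/73086) = 37/24362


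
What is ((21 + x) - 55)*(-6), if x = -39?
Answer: 438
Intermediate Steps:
((21 + x) - 55)*(-6) = ((21 - 39) - 55)*(-6) = (-18 - 55)*(-6) = -73*(-6) = 438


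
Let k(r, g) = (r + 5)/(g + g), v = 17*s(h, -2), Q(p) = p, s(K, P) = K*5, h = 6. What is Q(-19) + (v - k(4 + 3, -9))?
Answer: 1475/3 ≈ 491.67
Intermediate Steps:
s(K, P) = 5*K
v = 510 (v = 17*(5*6) = 17*30 = 510)
k(r, g) = (5 + r)/(2*g) (k(r, g) = (5 + r)/((2*g)) = (5 + r)*(1/(2*g)) = (5 + r)/(2*g))
Q(-19) + (v - k(4 + 3, -9)) = -19 + (510 - (5 + (4 + 3))/(2*(-9))) = -19 + (510 - (-1)*(5 + 7)/(2*9)) = -19 + (510 - (-1)*12/(2*9)) = -19 + (510 - 1*(-⅔)) = -19 + (510 + ⅔) = -19 + 1532/3 = 1475/3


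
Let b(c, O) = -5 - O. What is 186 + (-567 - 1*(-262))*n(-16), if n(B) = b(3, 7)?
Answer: 3846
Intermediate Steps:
n(B) = -12 (n(B) = -5 - 1*7 = -5 - 7 = -12)
186 + (-567 - 1*(-262))*n(-16) = 186 + (-567 - 1*(-262))*(-12) = 186 + (-567 + 262)*(-12) = 186 - 305*(-12) = 186 + 3660 = 3846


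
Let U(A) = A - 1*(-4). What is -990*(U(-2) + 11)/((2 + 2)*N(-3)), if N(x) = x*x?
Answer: -715/2 ≈ -357.50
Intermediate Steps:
U(A) = 4 + A (U(A) = A + 4 = 4 + A)
N(x) = x**2
-990*(U(-2) + 11)/((2 + 2)*N(-3)) = -990*((4 - 2) + 11)/(9*(2 + 2)) = -990/((4/(2 + 11))*9) = -990/((4/13)*9) = -990/36/13 = -990*13/36 = -715/2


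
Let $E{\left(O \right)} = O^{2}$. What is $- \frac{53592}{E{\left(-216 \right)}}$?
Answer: $- \frac{2233}{1944} \approx -1.1487$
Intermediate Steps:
$- \frac{53592}{E{\left(-216 \right)}} = - \frac{53592}{\left(-216\right)^{2}} = - \frac{53592}{46656} = \left(-53592\right) \frac{1}{46656} = - \frac{2233}{1944}$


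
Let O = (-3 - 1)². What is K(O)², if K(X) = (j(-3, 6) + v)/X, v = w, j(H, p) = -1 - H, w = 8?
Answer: 25/64 ≈ 0.39063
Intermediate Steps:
v = 8
O = 16 (O = (-4)² = 16)
K(X) = 10/X (K(X) = ((-1 - 1*(-3)) + 8)/X = ((-1 + 3) + 8)/X = (2 + 8)/X = 10/X)
K(O)² = (10/16)² = (10*(1/16))² = (5/8)² = 25/64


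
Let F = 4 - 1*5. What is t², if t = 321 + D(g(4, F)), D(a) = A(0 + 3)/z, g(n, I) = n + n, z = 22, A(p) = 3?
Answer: 49914225/484 ≈ 1.0313e+5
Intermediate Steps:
F = -1 (F = 4 - 5 = -1)
g(n, I) = 2*n
D(a) = 3/22
t = 7065/22 (t = 321 + 3/22 = 7065/22 ≈ 321.14)
t² = (7065/22)² = 49914225/484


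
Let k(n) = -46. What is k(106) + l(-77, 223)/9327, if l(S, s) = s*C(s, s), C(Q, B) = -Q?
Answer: -478771/9327 ≈ -51.332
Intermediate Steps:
l(S, s) = -s**2 (l(S, s) = s*(-s) = -s**2)
k(106) + l(-77, 223)/9327 = -46 - 1*223**2/9327 = -46 - 1*49729*(1/9327) = -46 - 49729*1/9327 = -46 - 49729/9327 = -478771/9327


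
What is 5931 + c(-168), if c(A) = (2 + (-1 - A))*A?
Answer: -22461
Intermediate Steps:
c(A) = A*(1 - A) (c(A) = (1 - A)*A = A*(1 - A))
5931 + c(-168) = 5931 - 168*(1 - 1*(-168)) = 5931 - 168*(1 + 168) = 5931 - 168*169 = 5931 - 28392 = -22461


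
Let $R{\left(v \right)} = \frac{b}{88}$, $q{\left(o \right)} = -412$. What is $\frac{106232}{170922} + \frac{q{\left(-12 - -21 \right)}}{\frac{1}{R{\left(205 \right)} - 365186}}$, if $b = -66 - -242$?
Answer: $\frac{12858103860604}{85461} \approx 1.5046 \cdot 10^{8}$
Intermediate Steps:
$b = 176$ ($b = -66 + 242 = 176$)
$R{\left(v \right)} = 2$ ($R{\left(v \right)} = \frac{176}{88} = 176 \cdot \frac{1}{88} = 2$)
$\frac{106232}{170922} + \frac{q{\left(-12 - -21 \right)}}{\frac{1}{R{\left(205 \right)} - 365186}} = \frac{106232}{170922} - \frac{412}{\frac{1}{2 - 365186}} = 106232 \cdot \frac{1}{170922} - \frac{412}{\frac{1}{-365184}} = \frac{53116}{85461} - \frac{412}{- \frac{1}{365184}} = \frac{53116}{85461} - -150455808 = \frac{53116}{85461} + 150455808 = \frac{12858103860604}{85461}$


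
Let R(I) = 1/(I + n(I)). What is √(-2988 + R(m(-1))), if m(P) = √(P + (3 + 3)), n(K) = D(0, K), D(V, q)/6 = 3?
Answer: √(-53783 - 2988*√5)/√(18 + √5) ≈ 54.662*I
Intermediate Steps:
D(V, q) = 18 (D(V, q) = 6*3 = 18)
n(K) = 18
m(P) = √(6 + P) (m(P) = √(P + 6) = √(6 + P))
R(I) = 1/(18 + I) (R(I) = 1/(I + 18) = 1/(18 + I))
√(-2988 + R(m(-1))) = √(-2988 + 1/(18 + √(6 - 1))) = √(-2988 + 1/(18 + √5))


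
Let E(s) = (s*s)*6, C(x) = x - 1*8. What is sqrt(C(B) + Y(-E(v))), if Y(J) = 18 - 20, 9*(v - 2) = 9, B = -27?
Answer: I*sqrt(37) ≈ 6.0828*I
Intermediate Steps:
v = 3 (v = 2 + (1/9)*9 = 2 + 1 = 3)
C(x) = -8 + x (C(x) = x - 8 = -8 + x)
E(s) = 6*s**2 (E(s) = s**2*6 = 6*s**2)
Y(J) = -2
sqrt(C(B) + Y(-E(v))) = sqrt((-8 - 27) - 2) = sqrt(-35 - 2) = sqrt(-37) = I*sqrt(37)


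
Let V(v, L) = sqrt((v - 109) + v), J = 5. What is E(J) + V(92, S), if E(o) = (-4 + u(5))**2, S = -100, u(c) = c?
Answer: 1 + 5*sqrt(3) ≈ 9.6602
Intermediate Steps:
V(v, L) = sqrt(-109 + 2*v) (V(v, L) = sqrt((-109 + v) + v) = sqrt(-109 + 2*v))
E(o) = 1 (E(o) = (-4 + 5)**2 = 1**2 = 1)
E(J) + V(92, S) = 1 + sqrt(-109 + 2*92) = 1 + sqrt(-109 + 184) = 1 + sqrt(75) = 1 + 5*sqrt(3)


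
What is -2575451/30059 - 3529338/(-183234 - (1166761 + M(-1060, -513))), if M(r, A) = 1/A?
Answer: -864599323574744/10408641659303 ≈ -83.066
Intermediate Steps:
-2575451/30059 - 3529338/(-183234 - (1166761 + M(-1060, -513))) = -2575451/30059 - 3529338/(-183234 - (1166761 + 1/(-513))) = -2575451*1/30059 - 3529338/(-183234 - (1166761 - 1/513)) = -2575451/30059 - 3529338/(-183234 - 1*598548392/513) = -2575451/30059 - 3529338/(-183234 - 598548392/513) = -2575451/30059 - 3529338/(-692547434/513) = -2575451/30059 - 3529338*(-513/692547434) = -2575451/30059 + 905275197/346273717 = -864599323574744/10408641659303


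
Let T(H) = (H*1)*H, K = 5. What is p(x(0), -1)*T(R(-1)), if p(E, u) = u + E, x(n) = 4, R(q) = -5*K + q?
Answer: 2028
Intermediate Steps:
R(q) = -25 + q (R(q) = -5*5 + q = -25 + q)
p(E, u) = E + u
T(H) = H² (T(H) = H*H = H²)
p(x(0), -1)*T(R(-1)) = (4 - 1)*(-25 - 1)² = 3*(-26)² = 3*676 = 2028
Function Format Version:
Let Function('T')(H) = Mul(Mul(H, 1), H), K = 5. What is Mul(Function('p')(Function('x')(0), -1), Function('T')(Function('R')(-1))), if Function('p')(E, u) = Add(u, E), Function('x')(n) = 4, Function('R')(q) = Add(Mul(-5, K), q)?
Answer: 2028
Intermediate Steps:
Function('R')(q) = Add(-25, q) (Function('R')(q) = Add(Mul(-5, 5), q) = Add(-25, q))
Function('p')(E, u) = Add(E, u)
Function('T')(H) = Pow(H, 2) (Function('T')(H) = Mul(H, H) = Pow(H, 2))
Mul(Function('p')(Function('x')(0), -1), Function('T')(Function('R')(-1))) = Mul(Add(4, -1), Pow(Add(-25, -1), 2)) = Mul(3, Pow(-26, 2)) = Mul(3, 676) = 2028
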